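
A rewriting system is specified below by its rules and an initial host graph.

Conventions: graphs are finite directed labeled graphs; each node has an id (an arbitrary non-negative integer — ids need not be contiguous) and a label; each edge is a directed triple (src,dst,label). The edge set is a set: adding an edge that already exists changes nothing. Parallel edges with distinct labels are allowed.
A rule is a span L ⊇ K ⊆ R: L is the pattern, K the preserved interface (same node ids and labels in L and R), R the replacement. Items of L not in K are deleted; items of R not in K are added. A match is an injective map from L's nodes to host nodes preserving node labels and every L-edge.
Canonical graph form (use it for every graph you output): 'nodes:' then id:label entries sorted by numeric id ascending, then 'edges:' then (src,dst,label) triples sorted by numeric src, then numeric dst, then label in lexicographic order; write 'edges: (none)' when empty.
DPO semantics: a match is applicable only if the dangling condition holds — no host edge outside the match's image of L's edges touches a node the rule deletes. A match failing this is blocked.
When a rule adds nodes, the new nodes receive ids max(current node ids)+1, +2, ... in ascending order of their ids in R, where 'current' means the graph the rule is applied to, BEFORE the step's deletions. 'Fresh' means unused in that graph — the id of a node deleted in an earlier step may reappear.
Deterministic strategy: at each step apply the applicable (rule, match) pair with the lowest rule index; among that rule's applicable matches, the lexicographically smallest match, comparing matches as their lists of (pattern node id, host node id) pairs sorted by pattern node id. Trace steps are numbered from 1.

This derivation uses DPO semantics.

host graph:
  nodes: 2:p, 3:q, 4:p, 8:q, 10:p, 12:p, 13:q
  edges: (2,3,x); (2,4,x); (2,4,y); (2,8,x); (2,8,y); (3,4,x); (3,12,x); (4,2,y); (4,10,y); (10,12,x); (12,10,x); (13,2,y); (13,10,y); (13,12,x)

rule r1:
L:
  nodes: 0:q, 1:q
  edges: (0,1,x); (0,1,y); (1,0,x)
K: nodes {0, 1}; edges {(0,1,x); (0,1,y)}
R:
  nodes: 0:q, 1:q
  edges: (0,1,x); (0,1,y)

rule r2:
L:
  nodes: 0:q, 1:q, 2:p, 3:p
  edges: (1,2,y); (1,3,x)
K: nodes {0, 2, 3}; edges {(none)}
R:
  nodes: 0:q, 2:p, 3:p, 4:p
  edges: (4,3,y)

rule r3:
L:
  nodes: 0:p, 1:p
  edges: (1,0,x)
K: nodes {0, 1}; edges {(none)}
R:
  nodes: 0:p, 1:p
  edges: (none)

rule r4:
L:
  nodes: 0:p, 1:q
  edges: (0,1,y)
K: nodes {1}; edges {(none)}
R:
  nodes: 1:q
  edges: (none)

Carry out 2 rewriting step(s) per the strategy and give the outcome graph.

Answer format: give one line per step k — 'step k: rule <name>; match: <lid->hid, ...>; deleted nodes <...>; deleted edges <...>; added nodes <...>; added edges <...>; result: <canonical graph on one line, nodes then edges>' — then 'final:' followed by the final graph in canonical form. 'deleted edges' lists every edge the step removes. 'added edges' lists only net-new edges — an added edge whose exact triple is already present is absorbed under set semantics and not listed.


step 1: rule r3; match: 0->4, 1->2; deleted nodes (none); deleted edges (2,4,x); added nodes (none); added edges (none); result: nodes: 2:p, 3:q, 4:p, 8:q, 10:p, 12:p, 13:q edges: (2,3,x); (2,4,y); (2,8,x); (2,8,y); (3,4,x); (3,12,x); (4,2,y); (4,10,y); (10,12,x); (12,10,x); (13,2,y); (13,10,y); (13,12,x)
step 2: rule r3; match: 0->10, 1->12; deleted nodes (none); deleted edges (12,10,x); added nodes (none); added edges (none); result: nodes: 2:p, 3:q, 4:p, 8:q, 10:p, 12:p, 13:q edges: (2,3,x); (2,4,y); (2,8,x); (2,8,y); (3,4,x); (3,12,x); (4,2,y); (4,10,y); (10,12,x); (13,2,y); (13,10,y); (13,12,x)
final:
nodes: 2:p, 3:q, 4:p, 8:q, 10:p, 12:p, 13:q
edges: (2,3,x); (2,4,y); (2,8,x); (2,8,y); (3,4,x); (3,12,x); (4,2,y); (4,10,y); (10,12,x); (13,2,y); (13,10,y); (13,12,x)


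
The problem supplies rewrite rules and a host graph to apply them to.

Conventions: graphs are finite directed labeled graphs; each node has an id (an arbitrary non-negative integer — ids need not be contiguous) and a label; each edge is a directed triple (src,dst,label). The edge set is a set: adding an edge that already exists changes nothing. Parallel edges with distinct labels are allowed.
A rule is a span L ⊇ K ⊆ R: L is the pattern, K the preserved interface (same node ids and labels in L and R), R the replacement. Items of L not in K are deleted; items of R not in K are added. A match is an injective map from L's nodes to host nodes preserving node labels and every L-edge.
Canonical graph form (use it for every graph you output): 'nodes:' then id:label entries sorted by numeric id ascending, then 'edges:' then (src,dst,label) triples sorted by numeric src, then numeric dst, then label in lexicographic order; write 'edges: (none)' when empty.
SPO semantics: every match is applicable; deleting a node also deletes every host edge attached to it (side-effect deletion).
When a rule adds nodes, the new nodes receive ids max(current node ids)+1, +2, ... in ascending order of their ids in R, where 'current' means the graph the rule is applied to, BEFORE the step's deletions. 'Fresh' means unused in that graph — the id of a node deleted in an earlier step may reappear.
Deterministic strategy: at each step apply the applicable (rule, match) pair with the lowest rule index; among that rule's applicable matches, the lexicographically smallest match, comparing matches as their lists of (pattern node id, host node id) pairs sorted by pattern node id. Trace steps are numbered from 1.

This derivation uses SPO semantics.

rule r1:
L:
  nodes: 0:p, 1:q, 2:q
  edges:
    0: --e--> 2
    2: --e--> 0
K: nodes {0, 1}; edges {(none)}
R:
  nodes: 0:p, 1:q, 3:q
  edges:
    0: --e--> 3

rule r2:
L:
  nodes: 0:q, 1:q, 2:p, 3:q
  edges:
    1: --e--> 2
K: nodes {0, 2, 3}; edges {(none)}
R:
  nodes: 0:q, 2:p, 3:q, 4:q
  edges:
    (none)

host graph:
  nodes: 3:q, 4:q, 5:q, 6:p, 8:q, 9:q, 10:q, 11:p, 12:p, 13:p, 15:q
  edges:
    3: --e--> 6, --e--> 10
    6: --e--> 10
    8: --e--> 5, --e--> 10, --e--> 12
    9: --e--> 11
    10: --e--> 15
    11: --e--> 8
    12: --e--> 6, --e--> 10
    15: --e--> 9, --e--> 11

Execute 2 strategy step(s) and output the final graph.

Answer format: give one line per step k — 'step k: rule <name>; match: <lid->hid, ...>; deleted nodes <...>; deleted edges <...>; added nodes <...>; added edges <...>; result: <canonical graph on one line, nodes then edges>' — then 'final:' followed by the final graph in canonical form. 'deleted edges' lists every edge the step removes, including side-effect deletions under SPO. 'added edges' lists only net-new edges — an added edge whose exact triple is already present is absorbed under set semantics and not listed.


step 1: rule r2; match: 0->3, 1->8, 2->12, 3->4; deleted nodes 8; deleted edges (8,5,e); (8,10,e); (8,12,e); (11,8,e); added nodes 16; added edges (none); result: nodes: 3:q, 4:q, 5:q, 6:p, 9:q, 10:q, 11:p, 12:p, 13:p, 15:q, 16:q edges: (3,6,e); (3,10,e); (6,10,e); (9,11,e); (10,15,e); (12,6,e); (12,10,e); (15,9,e); (15,11,e)
step 2: rule r2; match: 0->3, 1->9, 2->11, 3->4; deleted nodes 9; deleted edges (9,11,e); (15,9,e); added nodes 17; added edges (none); result: nodes: 3:q, 4:q, 5:q, 6:p, 10:q, 11:p, 12:p, 13:p, 15:q, 16:q, 17:q edges: (3,6,e); (3,10,e); (6,10,e); (10,15,e); (12,6,e); (12,10,e); (15,11,e)
final:
nodes: 3:q, 4:q, 5:q, 6:p, 10:q, 11:p, 12:p, 13:p, 15:q, 16:q, 17:q
edges: (3,6,e); (3,10,e); (6,10,e); (10,15,e); (12,6,e); (12,10,e); (15,11,e)


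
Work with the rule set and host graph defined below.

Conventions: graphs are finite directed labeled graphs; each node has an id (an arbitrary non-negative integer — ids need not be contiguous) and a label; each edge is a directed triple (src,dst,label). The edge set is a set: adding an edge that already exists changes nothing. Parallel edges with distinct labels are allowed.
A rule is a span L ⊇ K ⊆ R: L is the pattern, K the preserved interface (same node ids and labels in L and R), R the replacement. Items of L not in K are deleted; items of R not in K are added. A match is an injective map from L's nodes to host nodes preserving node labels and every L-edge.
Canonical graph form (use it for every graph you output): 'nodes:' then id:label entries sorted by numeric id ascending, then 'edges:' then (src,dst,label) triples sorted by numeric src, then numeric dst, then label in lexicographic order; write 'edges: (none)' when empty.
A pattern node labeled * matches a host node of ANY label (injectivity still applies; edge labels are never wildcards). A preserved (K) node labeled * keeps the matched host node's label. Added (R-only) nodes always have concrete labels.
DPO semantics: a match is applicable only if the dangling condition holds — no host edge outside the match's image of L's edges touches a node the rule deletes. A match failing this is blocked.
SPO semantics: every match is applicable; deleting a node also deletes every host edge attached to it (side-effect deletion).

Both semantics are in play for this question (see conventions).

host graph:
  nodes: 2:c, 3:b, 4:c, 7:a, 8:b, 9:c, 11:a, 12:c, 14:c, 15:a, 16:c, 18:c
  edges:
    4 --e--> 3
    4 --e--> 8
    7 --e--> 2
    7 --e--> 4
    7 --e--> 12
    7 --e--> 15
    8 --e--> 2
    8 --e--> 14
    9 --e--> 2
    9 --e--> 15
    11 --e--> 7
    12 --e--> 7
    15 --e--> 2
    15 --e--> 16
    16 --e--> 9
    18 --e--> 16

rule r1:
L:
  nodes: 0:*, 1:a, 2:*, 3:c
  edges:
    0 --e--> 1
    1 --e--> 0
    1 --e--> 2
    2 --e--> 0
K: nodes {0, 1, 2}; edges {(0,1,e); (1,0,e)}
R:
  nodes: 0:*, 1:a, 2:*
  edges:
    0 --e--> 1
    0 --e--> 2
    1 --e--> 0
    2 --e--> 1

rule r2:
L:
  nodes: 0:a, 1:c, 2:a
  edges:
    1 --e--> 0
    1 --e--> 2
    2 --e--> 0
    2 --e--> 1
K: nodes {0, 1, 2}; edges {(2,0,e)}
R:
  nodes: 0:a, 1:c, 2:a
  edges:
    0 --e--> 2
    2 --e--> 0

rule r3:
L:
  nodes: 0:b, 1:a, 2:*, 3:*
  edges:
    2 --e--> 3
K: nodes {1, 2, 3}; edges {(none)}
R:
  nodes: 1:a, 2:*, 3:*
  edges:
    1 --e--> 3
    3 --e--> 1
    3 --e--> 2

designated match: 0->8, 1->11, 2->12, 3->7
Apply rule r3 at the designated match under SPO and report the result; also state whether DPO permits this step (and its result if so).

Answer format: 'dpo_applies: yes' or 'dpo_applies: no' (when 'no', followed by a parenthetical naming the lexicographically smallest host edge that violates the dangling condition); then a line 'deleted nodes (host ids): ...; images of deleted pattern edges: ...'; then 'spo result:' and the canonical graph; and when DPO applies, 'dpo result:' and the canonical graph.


dpo_applies: no
(the rule deletes node 8, which keeps host edge (4,8,e) outside the match image — the dangling condition fails, DPO blocks; SPO proceeds and side-deletes such edges)
deleted nodes (host ids): 8; images of deleted pattern edges: (12,7,e)
spo result:
nodes: 2:c, 3:b, 4:c, 7:a, 9:c, 11:a, 12:c, 14:c, 15:a, 16:c, 18:c
edges: (4,3,e); (7,2,e); (7,4,e); (7,11,e); (7,12,e); (7,15,e); (9,2,e); (9,15,e); (11,7,e); (15,2,e); (15,16,e); (16,9,e); (18,16,e)


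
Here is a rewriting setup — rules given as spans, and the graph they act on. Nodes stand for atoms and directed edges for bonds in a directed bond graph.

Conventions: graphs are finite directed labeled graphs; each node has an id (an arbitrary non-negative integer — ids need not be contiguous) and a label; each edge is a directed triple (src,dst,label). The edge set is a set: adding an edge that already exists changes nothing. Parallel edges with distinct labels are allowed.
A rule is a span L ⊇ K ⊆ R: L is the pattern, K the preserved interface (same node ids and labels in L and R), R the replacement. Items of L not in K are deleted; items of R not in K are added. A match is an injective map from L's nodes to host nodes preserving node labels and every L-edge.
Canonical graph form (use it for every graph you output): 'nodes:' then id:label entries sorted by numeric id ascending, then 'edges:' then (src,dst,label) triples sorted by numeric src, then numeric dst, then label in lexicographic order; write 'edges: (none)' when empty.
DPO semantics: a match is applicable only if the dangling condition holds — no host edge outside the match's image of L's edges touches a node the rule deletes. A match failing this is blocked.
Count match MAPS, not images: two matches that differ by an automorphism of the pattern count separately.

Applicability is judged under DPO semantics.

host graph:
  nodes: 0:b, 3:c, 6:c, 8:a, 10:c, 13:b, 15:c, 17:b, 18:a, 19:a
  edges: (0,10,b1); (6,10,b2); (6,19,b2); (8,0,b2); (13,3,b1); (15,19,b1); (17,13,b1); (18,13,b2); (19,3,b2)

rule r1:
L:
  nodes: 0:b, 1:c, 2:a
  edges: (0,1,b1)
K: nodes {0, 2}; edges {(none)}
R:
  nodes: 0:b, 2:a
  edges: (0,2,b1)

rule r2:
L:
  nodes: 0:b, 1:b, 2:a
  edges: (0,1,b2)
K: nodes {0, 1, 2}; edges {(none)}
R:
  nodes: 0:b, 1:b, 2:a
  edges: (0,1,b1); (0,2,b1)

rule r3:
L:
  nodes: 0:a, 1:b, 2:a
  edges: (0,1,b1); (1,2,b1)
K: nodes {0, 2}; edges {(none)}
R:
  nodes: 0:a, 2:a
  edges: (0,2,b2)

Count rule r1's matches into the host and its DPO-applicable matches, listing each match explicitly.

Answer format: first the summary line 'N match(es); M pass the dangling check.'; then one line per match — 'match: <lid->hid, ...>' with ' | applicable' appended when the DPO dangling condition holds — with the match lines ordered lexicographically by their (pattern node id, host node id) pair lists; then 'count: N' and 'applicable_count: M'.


6 match(es); 0 pass the dangling check.
match: 0->0, 1->10, 2->8
match: 0->0, 1->10, 2->18
match: 0->0, 1->10, 2->19
match: 0->13, 1->3, 2->8
match: 0->13, 1->3, 2->18
match: 0->13, 1->3, 2->19
count: 6
applicable_count: 0


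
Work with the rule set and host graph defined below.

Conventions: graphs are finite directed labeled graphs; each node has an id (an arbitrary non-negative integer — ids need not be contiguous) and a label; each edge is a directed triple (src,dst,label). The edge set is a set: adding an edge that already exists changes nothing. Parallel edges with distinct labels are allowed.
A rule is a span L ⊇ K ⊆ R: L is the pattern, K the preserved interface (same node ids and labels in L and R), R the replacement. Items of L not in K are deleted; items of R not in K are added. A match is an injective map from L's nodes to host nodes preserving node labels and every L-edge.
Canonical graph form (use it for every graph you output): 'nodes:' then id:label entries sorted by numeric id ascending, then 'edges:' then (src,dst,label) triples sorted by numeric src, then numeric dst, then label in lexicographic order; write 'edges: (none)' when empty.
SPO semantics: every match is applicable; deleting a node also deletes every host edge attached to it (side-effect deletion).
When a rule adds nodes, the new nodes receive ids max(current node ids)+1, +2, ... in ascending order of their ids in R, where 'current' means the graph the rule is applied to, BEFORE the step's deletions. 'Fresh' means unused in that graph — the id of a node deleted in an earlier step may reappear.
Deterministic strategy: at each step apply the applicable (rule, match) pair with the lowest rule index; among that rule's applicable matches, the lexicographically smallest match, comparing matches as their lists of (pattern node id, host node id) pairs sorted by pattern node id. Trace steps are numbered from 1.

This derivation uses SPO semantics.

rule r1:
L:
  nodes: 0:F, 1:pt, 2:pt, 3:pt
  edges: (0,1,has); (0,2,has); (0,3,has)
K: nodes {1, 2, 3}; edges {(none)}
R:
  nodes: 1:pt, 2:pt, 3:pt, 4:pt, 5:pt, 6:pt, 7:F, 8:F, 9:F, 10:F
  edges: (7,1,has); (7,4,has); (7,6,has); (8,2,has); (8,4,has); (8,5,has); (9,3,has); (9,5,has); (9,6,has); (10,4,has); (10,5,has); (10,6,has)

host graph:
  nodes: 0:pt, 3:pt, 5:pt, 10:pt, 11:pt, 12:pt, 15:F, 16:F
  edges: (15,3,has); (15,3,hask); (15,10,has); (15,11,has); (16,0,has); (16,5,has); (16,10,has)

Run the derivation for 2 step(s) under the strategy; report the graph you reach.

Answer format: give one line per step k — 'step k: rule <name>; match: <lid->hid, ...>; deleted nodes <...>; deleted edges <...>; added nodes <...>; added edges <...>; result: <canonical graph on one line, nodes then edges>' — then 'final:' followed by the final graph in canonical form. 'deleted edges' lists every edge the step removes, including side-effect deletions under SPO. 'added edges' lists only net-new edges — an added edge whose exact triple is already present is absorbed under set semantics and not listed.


step 1: rule r1; match: 0->15, 1->3, 2->10, 3->11; deleted nodes 15; deleted edges (15,3,has); (15,3,hask); (15,10,has); (15,11,has); added nodes 17, 18, 19, 20, 21, 22, 23; added edges (20,3,has); (20,17,has); (20,19,has); (21,10,has); (21,17,has); (21,18,has); (22,11,has); (22,18,has); (22,19,has); (23,17,has); (23,18,has); (23,19,has); result: nodes: 0:pt, 3:pt, 5:pt, 10:pt, 11:pt, 12:pt, 16:F, 17:pt, 18:pt, 19:pt, 20:F, 21:F, 22:F, 23:F edges: (16,0,has); (16,5,has); (16,10,has); (20,3,has); (20,17,has); (20,19,has); (21,10,has); (21,17,has); (21,18,has); (22,11,has); (22,18,has); (22,19,has); (23,17,has); (23,18,has); (23,19,has)
step 2: rule r1; match: 0->16, 1->0, 2->5, 3->10; deleted nodes 16; deleted edges (16,0,has); (16,5,has); (16,10,has); added nodes 24, 25, 26, 27, 28, 29, 30; added edges (27,0,has); (27,24,has); (27,26,has); (28,5,has); (28,24,has); (28,25,has); (29,10,has); (29,25,has); (29,26,has); (30,24,has); (30,25,has); (30,26,has); result: nodes: 0:pt, 3:pt, 5:pt, 10:pt, 11:pt, 12:pt, 17:pt, 18:pt, 19:pt, 20:F, 21:F, 22:F, 23:F, 24:pt, 25:pt, 26:pt, 27:F, 28:F, 29:F, 30:F edges: (20,3,has); (20,17,has); (20,19,has); (21,10,has); (21,17,has); (21,18,has); (22,11,has); (22,18,has); (22,19,has); (23,17,has); (23,18,has); (23,19,has); (27,0,has); (27,24,has); (27,26,has); (28,5,has); (28,24,has); (28,25,has); (29,10,has); (29,25,has); (29,26,has); (30,24,has); (30,25,has); (30,26,has)
final:
nodes: 0:pt, 3:pt, 5:pt, 10:pt, 11:pt, 12:pt, 17:pt, 18:pt, 19:pt, 20:F, 21:F, 22:F, 23:F, 24:pt, 25:pt, 26:pt, 27:F, 28:F, 29:F, 30:F
edges: (20,3,has); (20,17,has); (20,19,has); (21,10,has); (21,17,has); (21,18,has); (22,11,has); (22,18,has); (22,19,has); (23,17,has); (23,18,has); (23,19,has); (27,0,has); (27,24,has); (27,26,has); (28,5,has); (28,24,has); (28,25,has); (29,10,has); (29,25,has); (29,26,has); (30,24,has); (30,25,has); (30,26,has)


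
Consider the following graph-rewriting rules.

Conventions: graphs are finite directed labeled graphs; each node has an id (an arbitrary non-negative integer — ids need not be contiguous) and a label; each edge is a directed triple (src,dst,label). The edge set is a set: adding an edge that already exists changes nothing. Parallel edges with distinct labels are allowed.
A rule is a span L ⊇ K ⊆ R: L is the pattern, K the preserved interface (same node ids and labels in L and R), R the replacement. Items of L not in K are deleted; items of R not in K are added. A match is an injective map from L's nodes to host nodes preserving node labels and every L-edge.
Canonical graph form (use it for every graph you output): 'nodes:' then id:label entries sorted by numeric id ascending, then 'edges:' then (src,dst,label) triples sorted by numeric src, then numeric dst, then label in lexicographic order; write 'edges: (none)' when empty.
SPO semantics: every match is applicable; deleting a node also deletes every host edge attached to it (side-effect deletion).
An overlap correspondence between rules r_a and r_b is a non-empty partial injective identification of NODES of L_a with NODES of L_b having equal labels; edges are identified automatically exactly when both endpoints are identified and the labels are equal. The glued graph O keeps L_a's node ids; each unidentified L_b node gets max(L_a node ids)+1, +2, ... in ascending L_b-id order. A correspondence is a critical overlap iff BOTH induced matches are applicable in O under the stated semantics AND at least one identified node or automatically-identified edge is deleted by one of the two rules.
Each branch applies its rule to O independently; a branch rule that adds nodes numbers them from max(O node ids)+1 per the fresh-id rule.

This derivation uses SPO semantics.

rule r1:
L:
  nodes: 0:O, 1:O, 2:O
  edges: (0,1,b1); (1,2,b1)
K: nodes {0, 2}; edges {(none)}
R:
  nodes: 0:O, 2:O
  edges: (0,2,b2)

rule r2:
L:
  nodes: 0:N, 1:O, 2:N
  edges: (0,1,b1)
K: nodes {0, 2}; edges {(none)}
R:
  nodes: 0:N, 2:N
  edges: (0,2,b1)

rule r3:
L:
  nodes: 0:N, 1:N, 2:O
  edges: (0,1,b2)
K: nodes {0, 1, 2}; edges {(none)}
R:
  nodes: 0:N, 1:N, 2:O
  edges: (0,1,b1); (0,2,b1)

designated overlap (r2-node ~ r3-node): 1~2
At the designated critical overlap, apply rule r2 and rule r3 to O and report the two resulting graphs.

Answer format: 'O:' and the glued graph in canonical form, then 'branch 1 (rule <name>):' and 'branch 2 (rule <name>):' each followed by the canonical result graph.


O:
nodes: 0:N, 1:O, 2:N, 3:N, 4:N
edges: (0,1,b1); (3,4,b2)
branch 1 (rule r2):
nodes: 0:N, 2:N, 3:N, 4:N
edges: (0,2,b1); (3,4,b2)
branch 2 (rule r3):
nodes: 0:N, 1:O, 2:N, 3:N, 4:N
edges: (0,1,b1); (3,1,b1); (3,4,b1)


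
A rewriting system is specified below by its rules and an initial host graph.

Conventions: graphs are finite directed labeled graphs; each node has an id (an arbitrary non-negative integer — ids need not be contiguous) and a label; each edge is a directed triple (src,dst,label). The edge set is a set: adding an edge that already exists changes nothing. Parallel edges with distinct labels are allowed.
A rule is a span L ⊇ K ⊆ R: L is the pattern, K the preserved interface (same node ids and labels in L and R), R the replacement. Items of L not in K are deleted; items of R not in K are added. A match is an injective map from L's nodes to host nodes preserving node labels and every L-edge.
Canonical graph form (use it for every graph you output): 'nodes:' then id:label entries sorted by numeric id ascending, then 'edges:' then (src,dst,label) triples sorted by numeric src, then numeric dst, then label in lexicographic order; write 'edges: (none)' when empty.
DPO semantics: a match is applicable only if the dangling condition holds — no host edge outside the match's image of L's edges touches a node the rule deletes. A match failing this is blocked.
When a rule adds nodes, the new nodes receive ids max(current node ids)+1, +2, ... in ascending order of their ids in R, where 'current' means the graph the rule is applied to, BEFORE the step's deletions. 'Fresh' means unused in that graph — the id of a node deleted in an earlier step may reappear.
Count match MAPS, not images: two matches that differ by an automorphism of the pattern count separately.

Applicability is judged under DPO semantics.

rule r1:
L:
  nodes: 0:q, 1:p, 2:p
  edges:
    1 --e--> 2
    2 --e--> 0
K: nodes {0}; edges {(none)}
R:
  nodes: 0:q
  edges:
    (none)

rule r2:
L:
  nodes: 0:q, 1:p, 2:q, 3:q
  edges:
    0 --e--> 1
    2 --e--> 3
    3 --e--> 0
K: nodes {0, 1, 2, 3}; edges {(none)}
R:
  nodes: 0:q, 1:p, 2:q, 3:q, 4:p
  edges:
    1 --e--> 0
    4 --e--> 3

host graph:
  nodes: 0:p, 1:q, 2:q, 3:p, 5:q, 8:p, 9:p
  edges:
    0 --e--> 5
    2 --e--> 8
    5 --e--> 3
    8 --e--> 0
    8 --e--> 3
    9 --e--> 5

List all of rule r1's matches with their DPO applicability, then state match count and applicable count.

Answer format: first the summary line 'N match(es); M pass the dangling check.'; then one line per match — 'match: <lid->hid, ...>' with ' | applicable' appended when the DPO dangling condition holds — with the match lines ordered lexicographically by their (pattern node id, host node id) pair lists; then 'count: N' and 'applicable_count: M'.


1 match(es); 0 pass the dangling check.
match: 0->5, 1->8, 2->0
count: 1
applicable_count: 0


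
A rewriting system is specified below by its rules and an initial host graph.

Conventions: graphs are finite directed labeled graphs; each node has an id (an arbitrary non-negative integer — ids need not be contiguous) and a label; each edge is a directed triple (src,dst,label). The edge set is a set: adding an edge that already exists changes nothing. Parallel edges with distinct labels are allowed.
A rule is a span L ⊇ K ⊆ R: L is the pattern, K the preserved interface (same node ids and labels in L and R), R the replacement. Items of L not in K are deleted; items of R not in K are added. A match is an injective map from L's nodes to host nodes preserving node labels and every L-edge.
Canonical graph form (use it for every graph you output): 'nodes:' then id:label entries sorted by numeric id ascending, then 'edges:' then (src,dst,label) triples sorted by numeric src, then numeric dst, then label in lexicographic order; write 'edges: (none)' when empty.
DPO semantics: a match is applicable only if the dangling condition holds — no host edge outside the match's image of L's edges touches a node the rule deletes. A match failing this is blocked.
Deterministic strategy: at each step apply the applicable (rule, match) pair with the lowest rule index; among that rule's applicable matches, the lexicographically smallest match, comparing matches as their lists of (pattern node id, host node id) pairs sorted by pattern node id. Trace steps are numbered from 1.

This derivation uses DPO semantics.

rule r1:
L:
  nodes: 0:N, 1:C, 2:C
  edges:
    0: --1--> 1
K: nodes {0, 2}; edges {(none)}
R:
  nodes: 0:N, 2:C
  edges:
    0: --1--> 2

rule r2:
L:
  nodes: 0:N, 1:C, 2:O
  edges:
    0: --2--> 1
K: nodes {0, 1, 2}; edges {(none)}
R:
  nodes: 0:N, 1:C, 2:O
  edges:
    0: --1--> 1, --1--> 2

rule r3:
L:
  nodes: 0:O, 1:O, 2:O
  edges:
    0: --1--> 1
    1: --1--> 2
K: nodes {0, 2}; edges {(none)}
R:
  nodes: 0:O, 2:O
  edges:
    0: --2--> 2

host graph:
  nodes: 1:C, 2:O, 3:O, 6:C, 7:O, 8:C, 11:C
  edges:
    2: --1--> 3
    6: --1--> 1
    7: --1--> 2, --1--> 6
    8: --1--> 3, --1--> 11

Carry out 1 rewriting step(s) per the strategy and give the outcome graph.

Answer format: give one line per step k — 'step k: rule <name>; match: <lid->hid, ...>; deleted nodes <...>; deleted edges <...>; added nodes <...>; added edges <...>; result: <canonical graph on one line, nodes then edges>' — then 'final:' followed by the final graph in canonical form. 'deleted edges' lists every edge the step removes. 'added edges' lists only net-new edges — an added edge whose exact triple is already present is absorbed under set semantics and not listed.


step 1: rule r3; match: 0->7, 1->2, 2->3; deleted nodes 2; deleted edges (2,3,1); (7,2,1); added nodes (none); added edges (7,3,2); result: nodes: 1:C, 3:O, 6:C, 7:O, 8:C, 11:C edges: (6,1,1); (7,3,2); (7,6,1); (8,3,1); (8,11,1)
final:
nodes: 1:C, 3:O, 6:C, 7:O, 8:C, 11:C
edges: (6,1,1); (7,3,2); (7,6,1); (8,3,1); (8,11,1)


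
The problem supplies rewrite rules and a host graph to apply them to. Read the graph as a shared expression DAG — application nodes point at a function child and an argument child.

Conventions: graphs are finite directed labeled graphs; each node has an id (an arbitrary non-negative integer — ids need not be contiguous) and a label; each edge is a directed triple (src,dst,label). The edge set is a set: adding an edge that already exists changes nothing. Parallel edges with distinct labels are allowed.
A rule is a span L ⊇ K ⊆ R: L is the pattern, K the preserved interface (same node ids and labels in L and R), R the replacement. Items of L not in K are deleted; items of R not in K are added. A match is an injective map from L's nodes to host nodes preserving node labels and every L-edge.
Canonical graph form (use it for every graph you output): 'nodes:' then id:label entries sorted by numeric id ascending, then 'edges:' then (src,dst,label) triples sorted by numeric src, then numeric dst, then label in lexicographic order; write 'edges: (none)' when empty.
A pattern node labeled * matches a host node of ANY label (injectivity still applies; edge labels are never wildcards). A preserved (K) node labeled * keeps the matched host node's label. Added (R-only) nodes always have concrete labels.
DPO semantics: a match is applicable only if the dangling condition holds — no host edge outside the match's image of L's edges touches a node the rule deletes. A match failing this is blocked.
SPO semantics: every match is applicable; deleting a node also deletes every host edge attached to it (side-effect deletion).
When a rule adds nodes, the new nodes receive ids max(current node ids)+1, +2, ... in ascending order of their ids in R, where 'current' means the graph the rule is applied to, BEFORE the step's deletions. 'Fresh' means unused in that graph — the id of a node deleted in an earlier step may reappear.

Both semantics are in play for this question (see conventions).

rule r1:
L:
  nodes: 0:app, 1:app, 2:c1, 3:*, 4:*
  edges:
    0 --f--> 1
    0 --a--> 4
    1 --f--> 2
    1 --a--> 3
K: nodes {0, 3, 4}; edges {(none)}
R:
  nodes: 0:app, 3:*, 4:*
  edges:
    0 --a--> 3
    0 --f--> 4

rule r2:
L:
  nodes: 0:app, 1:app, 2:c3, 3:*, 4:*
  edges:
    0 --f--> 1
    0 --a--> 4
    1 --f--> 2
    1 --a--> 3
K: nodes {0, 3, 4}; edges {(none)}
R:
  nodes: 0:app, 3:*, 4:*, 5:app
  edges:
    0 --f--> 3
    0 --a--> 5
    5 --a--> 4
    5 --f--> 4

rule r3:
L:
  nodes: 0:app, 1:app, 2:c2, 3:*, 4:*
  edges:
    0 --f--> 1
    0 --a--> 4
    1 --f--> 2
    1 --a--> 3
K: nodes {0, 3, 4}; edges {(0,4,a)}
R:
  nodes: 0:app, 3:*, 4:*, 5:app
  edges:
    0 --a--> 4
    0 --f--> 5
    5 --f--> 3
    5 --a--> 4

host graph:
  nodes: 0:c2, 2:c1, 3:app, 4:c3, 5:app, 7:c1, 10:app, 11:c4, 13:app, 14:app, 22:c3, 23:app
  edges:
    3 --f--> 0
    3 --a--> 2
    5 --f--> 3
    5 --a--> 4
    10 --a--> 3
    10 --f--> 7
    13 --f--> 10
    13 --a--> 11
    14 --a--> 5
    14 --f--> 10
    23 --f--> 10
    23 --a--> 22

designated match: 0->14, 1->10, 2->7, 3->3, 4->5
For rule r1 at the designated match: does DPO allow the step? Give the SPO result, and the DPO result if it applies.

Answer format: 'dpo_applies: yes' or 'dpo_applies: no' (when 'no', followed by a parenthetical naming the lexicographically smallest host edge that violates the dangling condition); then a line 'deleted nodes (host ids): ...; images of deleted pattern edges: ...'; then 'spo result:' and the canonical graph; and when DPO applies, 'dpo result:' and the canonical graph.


dpo_applies: no
(the rule deletes node 10, which keeps host edge (13,10,f) outside the match image — the dangling condition fails, DPO blocks; SPO proceeds and side-deletes such edges)
deleted nodes (host ids): 7, 10; images of deleted pattern edges: (10,3,a); (10,7,f); (14,5,a); (14,10,f)
spo result:
nodes: 0:c2, 2:c1, 3:app, 4:c3, 5:app, 11:c4, 13:app, 14:app, 22:c3, 23:app
edges: (3,0,f); (3,2,a); (5,3,f); (5,4,a); (13,11,a); (14,3,a); (14,5,f); (23,22,a)


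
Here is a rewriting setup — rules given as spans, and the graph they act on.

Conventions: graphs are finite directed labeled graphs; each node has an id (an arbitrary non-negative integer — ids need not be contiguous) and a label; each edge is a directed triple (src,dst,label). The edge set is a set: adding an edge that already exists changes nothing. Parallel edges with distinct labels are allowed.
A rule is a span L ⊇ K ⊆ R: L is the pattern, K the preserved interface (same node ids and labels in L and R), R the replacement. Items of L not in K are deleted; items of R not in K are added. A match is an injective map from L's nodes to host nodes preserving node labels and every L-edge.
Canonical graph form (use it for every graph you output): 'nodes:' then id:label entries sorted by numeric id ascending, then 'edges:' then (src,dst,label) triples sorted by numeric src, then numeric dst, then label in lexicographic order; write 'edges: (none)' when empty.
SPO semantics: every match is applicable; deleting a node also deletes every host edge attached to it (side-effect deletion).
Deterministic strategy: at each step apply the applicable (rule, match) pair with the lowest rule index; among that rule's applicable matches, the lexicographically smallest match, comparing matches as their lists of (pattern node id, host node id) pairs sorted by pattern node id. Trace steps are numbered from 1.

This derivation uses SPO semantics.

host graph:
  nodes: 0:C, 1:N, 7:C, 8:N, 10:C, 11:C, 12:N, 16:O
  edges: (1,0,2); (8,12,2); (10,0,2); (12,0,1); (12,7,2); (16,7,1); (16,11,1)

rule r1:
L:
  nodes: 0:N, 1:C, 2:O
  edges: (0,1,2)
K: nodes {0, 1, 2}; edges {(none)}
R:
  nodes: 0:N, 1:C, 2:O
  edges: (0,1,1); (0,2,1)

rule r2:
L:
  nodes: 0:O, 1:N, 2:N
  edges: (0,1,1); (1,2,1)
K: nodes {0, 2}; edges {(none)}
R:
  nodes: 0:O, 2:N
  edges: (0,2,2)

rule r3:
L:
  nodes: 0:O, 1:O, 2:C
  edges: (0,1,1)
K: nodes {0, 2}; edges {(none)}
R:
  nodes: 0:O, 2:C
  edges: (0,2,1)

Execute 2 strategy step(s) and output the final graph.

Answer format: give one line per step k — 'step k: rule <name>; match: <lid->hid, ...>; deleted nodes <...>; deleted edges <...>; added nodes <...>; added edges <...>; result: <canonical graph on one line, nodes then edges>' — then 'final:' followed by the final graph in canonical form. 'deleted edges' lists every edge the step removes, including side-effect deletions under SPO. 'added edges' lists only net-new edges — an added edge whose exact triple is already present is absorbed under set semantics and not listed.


step 1: rule r1; match: 0->1, 1->0, 2->16; deleted nodes (none); deleted edges (1,0,2); added nodes (none); added edges (1,0,1); (1,16,1); result: nodes: 0:C, 1:N, 7:C, 8:N, 10:C, 11:C, 12:N, 16:O edges: (1,0,1); (1,16,1); (8,12,2); (10,0,2); (12,0,1); (12,7,2); (16,7,1); (16,11,1)
step 2: rule r1; match: 0->12, 1->7, 2->16; deleted nodes (none); deleted edges (12,7,2); added nodes (none); added edges (12,7,1); (12,16,1); result: nodes: 0:C, 1:N, 7:C, 8:N, 10:C, 11:C, 12:N, 16:O edges: (1,0,1); (1,16,1); (8,12,2); (10,0,2); (12,0,1); (12,7,1); (12,16,1); (16,7,1); (16,11,1)
final:
nodes: 0:C, 1:N, 7:C, 8:N, 10:C, 11:C, 12:N, 16:O
edges: (1,0,1); (1,16,1); (8,12,2); (10,0,2); (12,0,1); (12,7,1); (12,16,1); (16,7,1); (16,11,1)


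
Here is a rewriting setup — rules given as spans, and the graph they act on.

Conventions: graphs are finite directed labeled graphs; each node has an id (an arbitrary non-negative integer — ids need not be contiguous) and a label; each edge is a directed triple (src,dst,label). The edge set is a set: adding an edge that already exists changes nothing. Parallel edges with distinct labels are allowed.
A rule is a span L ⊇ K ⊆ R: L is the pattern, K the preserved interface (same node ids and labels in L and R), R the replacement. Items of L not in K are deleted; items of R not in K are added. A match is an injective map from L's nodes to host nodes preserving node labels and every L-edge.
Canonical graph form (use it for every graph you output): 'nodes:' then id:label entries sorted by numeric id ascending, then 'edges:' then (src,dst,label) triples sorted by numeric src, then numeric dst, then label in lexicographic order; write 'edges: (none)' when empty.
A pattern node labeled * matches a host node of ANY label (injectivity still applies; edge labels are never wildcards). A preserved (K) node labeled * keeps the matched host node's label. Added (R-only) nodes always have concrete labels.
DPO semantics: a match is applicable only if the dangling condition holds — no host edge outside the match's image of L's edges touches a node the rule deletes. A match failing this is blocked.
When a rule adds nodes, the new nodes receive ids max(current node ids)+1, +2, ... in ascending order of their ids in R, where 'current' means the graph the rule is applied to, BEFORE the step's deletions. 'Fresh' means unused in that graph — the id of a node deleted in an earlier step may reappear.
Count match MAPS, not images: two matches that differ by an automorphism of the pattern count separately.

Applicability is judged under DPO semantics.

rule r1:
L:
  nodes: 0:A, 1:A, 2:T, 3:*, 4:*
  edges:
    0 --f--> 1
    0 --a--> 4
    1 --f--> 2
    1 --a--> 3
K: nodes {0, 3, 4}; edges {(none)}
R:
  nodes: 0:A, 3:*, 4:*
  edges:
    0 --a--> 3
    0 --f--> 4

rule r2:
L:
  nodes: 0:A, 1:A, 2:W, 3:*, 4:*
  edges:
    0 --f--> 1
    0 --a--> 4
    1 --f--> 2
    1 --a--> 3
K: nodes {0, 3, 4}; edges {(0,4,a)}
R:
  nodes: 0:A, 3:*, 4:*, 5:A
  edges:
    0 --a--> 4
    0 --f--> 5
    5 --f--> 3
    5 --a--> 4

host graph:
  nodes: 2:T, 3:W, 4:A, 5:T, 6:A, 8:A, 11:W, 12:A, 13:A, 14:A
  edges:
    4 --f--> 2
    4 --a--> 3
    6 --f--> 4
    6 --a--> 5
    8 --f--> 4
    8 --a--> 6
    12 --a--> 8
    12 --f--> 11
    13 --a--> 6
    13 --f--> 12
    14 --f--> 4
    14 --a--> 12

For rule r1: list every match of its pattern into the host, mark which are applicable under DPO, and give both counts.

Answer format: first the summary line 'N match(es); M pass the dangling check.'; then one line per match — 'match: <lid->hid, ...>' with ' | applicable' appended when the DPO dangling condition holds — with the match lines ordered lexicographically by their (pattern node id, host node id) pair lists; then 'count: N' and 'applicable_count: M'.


3 match(es); 0 pass the dangling check.
match: 0->6, 1->4, 2->2, 3->3, 4->5
match: 0->8, 1->4, 2->2, 3->3, 4->6
match: 0->14, 1->4, 2->2, 3->3, 4->12
count: 3
applicable_count: 0


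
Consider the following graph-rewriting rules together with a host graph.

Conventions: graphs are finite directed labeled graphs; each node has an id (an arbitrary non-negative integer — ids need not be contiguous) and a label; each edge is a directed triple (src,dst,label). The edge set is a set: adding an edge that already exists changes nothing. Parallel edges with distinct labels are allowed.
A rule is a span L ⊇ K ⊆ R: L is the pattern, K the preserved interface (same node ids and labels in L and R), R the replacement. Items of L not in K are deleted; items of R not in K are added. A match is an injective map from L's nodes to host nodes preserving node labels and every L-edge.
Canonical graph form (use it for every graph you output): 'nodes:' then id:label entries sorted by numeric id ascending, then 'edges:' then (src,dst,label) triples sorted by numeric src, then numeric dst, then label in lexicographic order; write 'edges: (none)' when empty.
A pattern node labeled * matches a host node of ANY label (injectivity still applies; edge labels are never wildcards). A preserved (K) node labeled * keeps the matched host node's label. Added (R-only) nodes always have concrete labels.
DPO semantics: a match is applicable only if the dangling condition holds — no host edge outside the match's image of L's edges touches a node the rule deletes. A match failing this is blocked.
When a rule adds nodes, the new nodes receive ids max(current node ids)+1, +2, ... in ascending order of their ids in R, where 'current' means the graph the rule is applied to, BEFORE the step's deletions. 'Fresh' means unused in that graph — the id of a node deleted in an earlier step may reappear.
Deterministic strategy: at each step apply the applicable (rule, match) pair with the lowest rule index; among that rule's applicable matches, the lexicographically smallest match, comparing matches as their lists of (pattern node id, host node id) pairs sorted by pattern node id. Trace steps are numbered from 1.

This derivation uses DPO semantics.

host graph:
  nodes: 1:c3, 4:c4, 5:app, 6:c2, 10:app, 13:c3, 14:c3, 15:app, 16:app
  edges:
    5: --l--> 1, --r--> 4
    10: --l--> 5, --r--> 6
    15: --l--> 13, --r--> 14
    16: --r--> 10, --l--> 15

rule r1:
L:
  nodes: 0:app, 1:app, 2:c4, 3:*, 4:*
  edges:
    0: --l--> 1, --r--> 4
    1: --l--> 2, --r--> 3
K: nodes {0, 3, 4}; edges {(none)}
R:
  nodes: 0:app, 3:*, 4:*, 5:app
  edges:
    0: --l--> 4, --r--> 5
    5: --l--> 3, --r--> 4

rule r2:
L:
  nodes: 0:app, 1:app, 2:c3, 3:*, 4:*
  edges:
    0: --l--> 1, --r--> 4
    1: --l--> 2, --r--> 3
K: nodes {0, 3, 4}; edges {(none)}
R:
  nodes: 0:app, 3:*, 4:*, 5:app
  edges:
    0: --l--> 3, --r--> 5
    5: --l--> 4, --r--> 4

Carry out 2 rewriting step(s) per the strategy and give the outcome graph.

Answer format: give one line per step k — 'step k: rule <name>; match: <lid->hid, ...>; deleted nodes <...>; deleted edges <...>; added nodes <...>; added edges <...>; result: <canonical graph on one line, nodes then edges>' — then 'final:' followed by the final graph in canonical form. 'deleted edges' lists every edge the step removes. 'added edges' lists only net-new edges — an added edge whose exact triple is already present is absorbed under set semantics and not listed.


step 1: rule r2; match: 0->10, 1->5, 2->1, 3->4, 4->6; deleted nodes 1, 5; deleted edges (5,1,l); (5,4,r); (10,5,l); (10,6,r); added nodes 17; added edges (10,4,l); (10,17,r); (17,6,l); (17,6,r); result: nodes: 4:c4, 6:c2, 10:app, 13:c3, 14:c3, 15:app, 16:app, 17:app edges: (10,4,l); (10,17,r); (15,13,l); (15,14,r); (16,10,r); (16,15,l); (17,6,l); (17,6,r)
step 2: rule r2; match: 0->16, 1->15, 2->13, 3->14, 4->10; deleted nodes 13, 15; deleted edges (15,13,l); (15,14,r); (16,10,r); (16,15,l); added nodes 18; added edges (16,14,l); (16,18,r); (18,10,l); (18,10,r); result: nodes: 4:c4, 6:c2, 10:app, 14:c3, 16:app, 17:app, 18:app edges: (10,4,l); (10,17,r); (16,14,l); (16,18,r); (17,6,l); (17,6,r); (18,10,l); (18,10,r)
final:
nodes: 4:c4, 6:c2, 10:app, 14:c3, 16:app, 17:app, 18:app
edges: (10,4,l); (10,17,r); (16,14,l); (16,18,r); (17,6,l); (17,6,r); (18,10,l); (18,10,r)
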